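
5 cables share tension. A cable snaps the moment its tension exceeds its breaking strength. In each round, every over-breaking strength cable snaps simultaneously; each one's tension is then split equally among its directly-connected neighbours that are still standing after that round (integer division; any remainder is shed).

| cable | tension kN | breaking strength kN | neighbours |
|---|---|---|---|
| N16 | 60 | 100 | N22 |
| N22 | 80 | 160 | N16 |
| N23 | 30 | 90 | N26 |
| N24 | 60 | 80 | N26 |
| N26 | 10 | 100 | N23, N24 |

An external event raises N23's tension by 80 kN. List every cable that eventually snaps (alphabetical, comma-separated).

N23, N24, N26

Round 1 — N23 at 110 > 90. N23 snaps.
  N23 sheds 110 kN to N26: 110 each.
    N26: 10+110 = 120 > 100
Round 2 — N26 snaps.
  N26 sheds 120 kN to N24: 120 each.
    N24: 60+120 = 180 > 80
Round 3 — N24 snaps.
  N24 sheds 180 kN: no online neighbours, lost.
No further breaks.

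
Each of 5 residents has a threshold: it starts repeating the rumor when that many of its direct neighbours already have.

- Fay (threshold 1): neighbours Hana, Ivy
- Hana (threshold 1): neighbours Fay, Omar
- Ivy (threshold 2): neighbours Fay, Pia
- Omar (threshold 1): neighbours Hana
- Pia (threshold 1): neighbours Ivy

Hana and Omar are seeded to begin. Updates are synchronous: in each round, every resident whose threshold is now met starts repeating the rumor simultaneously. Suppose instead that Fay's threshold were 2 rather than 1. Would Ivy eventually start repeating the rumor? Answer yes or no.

no

With Fay's threshold at 2:
Round 1 — Hana, Omar start repeating the rumor (initial).
Round 2 — no new spreads; cascade stops.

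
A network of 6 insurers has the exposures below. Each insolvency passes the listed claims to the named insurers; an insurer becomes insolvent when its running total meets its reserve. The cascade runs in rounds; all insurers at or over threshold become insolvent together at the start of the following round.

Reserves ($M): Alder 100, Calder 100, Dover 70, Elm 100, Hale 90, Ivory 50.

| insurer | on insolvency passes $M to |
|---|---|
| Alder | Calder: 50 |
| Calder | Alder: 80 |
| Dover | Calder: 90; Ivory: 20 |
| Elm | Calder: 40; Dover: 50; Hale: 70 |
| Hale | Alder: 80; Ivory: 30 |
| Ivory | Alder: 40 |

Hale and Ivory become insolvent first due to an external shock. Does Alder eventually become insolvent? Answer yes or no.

yes

Round 1 — Hale, Ivory become insolvent (initial).
  Alder: +80+40 → 120 ≥ 100
Round 2 — Alder becomes insolvent.
  Calder: +50 → 50 < 100
No further insolvencies.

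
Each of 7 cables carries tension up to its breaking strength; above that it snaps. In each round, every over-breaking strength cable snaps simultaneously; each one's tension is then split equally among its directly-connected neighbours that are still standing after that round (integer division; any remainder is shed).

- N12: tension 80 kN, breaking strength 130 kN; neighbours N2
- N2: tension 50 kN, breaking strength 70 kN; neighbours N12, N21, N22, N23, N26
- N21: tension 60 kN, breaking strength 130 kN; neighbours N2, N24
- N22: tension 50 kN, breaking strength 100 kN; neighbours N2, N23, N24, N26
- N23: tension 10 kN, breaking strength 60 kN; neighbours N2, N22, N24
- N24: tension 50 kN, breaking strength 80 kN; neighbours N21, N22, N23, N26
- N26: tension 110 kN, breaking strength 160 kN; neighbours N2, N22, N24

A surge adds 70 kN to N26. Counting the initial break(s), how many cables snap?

Round 1 — N26 at 180 > 160. N26 snaps.
  N26 sheds 180 kN to N2, N22, N24: 60 each.
    N2: 50+60 = 110 > 70
    N22: 50+60 = 110 > 100
    N24: 50+60 = 110 > 80
Round 2 — N2, N22, N24 snap.
  N2 sheds 110 kN to N12, N21, N23: 36 each (2 lost).
    N12: 80+36 = 116 ≤ 130
    N21: 60+36 = 96 ≤ 130
    N23: 10+36 = 46 ≤ 60
  N22 sheds 110 kN to N23: 110 each.
    N23: 46+110 = 156 > 60
  N24 sheds 110 kN to N21, N23: 55 each.
    N21: 96+55 = 151 > 130
    N23: 156+55 = 211 > 60
Round 3 — N21, N23 snap.
  N21 sheds 151 kN: no online neighbours, lost.
  N23 sheds 211 kN: no online neighbours, lost.
No further breaks.

6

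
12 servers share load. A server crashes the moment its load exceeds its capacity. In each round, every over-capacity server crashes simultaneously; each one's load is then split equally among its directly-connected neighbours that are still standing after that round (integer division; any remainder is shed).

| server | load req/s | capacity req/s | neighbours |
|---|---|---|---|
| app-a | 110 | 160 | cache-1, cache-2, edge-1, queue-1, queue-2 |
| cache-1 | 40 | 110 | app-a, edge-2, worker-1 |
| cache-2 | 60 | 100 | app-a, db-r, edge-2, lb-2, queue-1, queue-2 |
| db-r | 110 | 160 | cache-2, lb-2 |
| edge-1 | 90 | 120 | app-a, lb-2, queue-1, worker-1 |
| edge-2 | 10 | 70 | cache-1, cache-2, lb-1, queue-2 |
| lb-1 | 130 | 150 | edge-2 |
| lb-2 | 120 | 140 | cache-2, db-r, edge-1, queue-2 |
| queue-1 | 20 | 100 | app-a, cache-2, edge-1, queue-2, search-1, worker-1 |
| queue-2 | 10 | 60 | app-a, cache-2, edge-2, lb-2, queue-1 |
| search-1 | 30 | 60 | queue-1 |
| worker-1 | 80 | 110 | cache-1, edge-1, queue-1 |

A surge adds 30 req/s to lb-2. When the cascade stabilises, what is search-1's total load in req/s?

60

Round 1 — lb-2 at 150 > 140. lb-2 crashes.
  lb-2 sheds 150 req/s to cache-2, db-r, edge-1, queue-2: 37 each (2 lost).
    cache-2: 60+37 = 97 ≤ 100
    db-r: 110+37 = 147 ≤ 160
    edge-1: 90+37 = 127 > 120
    queue-2: 10+37 = 47 ≤ 60
Round 2 — edge-1 crashes.
  edge-1 sheds 127 req/s to app-a, queue-1, worker-1: 42 each (1 lost).
    app-a: 110+42 = 152 ≤ 160
    queue-1: 20+42 = 62 ≤ 100
    worker-1: 80+42 = 122 > 110
Round 3 — worker-1 crashes.
  worker-1 sheds 122 req/s to cache-1, queue-1: 61 each.
    cache-1: 40+61 = 101 ≤ 110
    queue-1: 62+61 = 123 > 100
Round 4 — queue-1 crashes.
  queue-1 sheds 123 req/s to app-a, cache-2, queue-2, search-1: 30 each (3 lost).
    app-a: 152+30 = 182 > 160
    cache-2: 97+30 = 127 > 100
    queue-2: 47+30 = 77 > 60
    search-1: 30+30 = 60 ≤ 60
Round 5 — app-a, cache-2, queue-2 crash.
  app-a sheds 182 req/s to cache-1: 182 each.
    cache-1: 101+182 = 283 > 110
  cache-2 sheds 127 req/s to db-r, edge-2: 63 each (1 lost).
    db-r: 147+63 = 210 > 160
    edge-2: 10+63 = 73 > 70
  queue-2 sheds 77 req/s to edge-2: 77 each.
    edge-2: 73+77 = 150 > 70
Round 6 — cache-1, db-r, edge-2 crash.
  cache-1 sheds 283 req/s: no online neighbours, lost.
  db-r sheds 210 req/s: no online neighbours, lost.
  edge-2 sheds 150 req/s to lb-1: 150 each.
    lb-1: 130+150 = 280 > 150
Round 7 — lb-1 crashes.
  lb-1 sheds 280 req/s: no online neighbours, lost.
No further crashes.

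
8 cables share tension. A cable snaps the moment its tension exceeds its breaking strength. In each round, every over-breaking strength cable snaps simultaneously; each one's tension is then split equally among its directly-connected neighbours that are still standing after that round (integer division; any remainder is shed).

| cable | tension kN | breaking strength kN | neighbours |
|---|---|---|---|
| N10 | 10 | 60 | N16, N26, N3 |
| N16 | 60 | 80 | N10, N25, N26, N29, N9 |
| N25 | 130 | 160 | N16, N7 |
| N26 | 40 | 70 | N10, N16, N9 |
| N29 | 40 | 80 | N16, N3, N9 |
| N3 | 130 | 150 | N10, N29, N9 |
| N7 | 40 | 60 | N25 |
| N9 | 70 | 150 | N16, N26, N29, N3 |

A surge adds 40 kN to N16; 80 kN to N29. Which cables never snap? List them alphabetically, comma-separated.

N25, N7

Round 1 — N16 at 100 > 80; N29 at 120 > 80. N16, N29 snap.
  N16 sheds 100 kN to N10, N25, N26, N9: 25 each.
    N10: 10+25 = 35 ≤ 60
    N25: 130+25 = 155 ≤ 160
    N26: 40+25 = 65 ≤ 70
    N9: 70+25 = 95 ≤ 150
  N29 sheds 120 kN to N3, N9: 60 each.
    N3: 130+60 = 190 > 150
    N9: 95+60 = 155 > 150
Round 2 — N3, N9 snap.
  N3 sheds 190 kN to N10: 190 each.
    N10: 35+190 = 225 > 60
  N9 sheds 155 kN to N26: 155 each.
    N26: 65+155 = 220 > 70
Round 3 — N10, N26 snap.
  N10 sheds 225 kN: no online neighbours, lost.
  N26 sheds 220 kN: no online neighbours, lost.
No further breaks.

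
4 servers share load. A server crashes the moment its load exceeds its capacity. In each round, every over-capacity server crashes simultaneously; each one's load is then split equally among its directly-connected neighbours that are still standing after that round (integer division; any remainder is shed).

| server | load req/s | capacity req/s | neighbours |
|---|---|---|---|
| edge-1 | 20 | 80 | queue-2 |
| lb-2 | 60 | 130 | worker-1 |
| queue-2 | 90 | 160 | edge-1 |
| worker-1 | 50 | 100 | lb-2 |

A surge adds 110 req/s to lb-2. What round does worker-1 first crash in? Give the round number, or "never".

Round 1 — lb-2 at 170 > 130. lb-2 crashes.
  lb-2 sheds 170 req/s to worker-1: 170 each.
    worker-1: 50+170 = 220 > 100
Round 2 — worker-1 crashes.
  worker-1 sheds 220 req/s: no online neighbours, lost.
No further crashes.

2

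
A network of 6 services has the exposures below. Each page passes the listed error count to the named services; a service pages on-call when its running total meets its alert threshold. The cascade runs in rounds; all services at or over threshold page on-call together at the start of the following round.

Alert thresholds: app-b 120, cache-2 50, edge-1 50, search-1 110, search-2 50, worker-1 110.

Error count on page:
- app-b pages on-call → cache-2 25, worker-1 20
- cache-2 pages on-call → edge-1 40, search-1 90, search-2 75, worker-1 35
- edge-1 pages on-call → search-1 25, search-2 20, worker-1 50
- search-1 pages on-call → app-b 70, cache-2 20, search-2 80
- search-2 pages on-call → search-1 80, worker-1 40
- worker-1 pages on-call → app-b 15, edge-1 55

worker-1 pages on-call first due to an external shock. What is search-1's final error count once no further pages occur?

25

Round 1 — worker-1 pages on-call (initial).
  app-b: +15 → 15 < 120
  edge-1: +55 → 55 ≥ 50
Round 2 — edge-1 pages on-call.
  search-1: +25 → 25 < 110
  search-2: +20 → 20 < 50
No further pages.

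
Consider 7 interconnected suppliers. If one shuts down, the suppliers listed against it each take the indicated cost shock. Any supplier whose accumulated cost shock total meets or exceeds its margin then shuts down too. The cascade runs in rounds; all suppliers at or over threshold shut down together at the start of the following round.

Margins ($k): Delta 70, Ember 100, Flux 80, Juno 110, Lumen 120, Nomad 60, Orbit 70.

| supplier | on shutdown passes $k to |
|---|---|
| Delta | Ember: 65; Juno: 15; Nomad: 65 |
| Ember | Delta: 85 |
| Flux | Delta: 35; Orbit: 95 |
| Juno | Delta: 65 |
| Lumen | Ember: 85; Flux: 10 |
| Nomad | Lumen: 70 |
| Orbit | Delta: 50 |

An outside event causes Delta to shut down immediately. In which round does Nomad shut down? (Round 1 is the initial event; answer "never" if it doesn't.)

Round 1 — Delta shuts down (initial).
  Ember: +65 → 65 < 100
  Juno: +15 → 15 < 110
  Nomad: +65 → 65 ≥ 60
Round 2 — Nomad shuts down.
  Lumen: +70 → 70 < 120
No further shutdowns.

2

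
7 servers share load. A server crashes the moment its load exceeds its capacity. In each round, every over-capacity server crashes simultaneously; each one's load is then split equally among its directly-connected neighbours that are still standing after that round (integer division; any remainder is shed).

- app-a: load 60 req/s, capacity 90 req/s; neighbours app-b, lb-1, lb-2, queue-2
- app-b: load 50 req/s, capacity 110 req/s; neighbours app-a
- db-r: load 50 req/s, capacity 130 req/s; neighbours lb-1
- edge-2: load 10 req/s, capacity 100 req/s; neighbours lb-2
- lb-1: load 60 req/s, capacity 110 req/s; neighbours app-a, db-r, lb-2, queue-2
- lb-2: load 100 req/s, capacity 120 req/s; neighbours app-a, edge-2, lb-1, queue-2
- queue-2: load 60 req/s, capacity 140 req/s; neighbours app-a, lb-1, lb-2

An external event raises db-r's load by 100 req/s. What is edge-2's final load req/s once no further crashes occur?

Round 1 — db-r at 150 > 130. db-r crashes.
  db-r sheds 150 req/s to lb-1: 150 each.
    lb-1: 60+150 = 210 > 110
Round 2 — lb-1 crashes.
  lb-1 sheds 210 req/s to app-a, lb-2, queue-2: 70 each.
    app-a: 60+70 = 130 > 90
    lb-2: 100+70 = 170 > 120
    queue-2: 60+70 = 130 ≤ 140
Round 3 — app-a, lb-2 crash.
  app-a sheds 130 req/s to app-b, queue-2: 65 each.
    app-b: 50+65 = 115 > 110
    queue-2: 130+65 = 195 > 140
  lb-2 sheds 170 req/s to edge-2, queue-2: 85 each.
    edge-2: 10+85 = 95 ≤ 100
    queue-2: 195+85 = 280 > 140
Round 4 — app-b, queue-2 crash.
  app-b sheds 115 req/s: no online neighbours, lost.
  queue-2 sheds 280 req/s: no online neighbours, lost.
No further crashes.

95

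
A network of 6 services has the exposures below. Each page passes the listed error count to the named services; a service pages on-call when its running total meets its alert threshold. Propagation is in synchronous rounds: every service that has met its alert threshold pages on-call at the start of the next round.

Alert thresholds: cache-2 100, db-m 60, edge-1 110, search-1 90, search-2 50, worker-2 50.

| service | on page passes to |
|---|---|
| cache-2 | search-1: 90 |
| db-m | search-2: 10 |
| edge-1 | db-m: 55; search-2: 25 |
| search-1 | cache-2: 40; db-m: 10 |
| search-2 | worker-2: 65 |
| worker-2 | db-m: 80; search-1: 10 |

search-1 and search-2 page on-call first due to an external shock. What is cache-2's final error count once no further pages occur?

40

Round 1 — search-1, search-2 page on-call (initial).
  cache-2: +40 → 40 < 100
  db-m: +10 → 10 < 60
  worker-2: +65 → 65 ≥ 50
Round 2 — worker-2 pages on-call.
  db-m: +80 → 90 ≥ 60
Round 3 — db-m pages on-call.
No further pages.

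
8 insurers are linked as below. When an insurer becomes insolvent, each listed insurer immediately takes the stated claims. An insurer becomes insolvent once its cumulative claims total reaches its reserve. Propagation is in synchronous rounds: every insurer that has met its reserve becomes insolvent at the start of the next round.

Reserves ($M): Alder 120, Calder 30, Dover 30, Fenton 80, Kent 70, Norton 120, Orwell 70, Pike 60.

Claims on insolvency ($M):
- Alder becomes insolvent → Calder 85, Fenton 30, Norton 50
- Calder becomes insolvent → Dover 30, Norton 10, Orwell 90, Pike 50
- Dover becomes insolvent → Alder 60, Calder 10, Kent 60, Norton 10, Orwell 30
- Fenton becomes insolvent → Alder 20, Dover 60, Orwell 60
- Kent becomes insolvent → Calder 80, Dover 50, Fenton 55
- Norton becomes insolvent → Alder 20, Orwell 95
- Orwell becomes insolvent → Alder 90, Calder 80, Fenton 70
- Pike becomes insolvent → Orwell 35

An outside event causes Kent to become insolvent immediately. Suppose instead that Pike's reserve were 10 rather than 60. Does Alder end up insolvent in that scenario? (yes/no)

With Pike's reserve at 10:
Round 1 — Kent becomes insolvent (initial).
  Calder: +80 → 80 ≥ 30
  Dover: +50 → 50 ≥ 30
  Fenton: +55 → 55 < 80
Round 2 — Calder, Dover become insolvent.
  Alder: +60 → 60 < 120
  Norton: +10+10 → 20 < 120
  Orwell: +90+30 → 120 ≥ 70
  Pike: +50 → 50 ≥ 10
Round 3 — Orwell, Pike become insolvent.
  Alder: +90 → 150 ≥ 120
  Fenton: +70 → 125 ≥ 80
Round 4 — Alder, Fenton become insolvent.
  Norton: +50 → 70 < 120
No further insolvencies.

yes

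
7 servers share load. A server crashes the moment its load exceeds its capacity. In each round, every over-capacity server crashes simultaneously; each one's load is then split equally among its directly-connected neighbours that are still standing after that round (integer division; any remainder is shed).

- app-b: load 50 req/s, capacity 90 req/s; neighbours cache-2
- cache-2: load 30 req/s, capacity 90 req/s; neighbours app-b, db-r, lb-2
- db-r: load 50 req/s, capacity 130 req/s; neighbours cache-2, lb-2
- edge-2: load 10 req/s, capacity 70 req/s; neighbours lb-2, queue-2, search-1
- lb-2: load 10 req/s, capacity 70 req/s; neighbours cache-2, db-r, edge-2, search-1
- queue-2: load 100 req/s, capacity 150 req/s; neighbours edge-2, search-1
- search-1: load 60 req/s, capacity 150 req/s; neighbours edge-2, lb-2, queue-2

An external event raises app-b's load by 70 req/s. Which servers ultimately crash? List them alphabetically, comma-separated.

app-b, cache-2, db-r, lb-2

Round 1 — app-b at 120 > 90. app-b crashes.
  app-b sheds 120 req/s to cache-2: 120 each.
    cache-2: 30+120 = 150 > 90
Round 2 — cache-2 crashes.
  cache-2 sheds 150 req/s to db-r, lb-2: 75 each.
    db-r: 50+75 = 125 ≤ 130
    lb-2: 10+75 = 85 > 70
Round 3 — lb-2 crashes.
  lb-2 sheds 85 req/s to db-r, edge-2, search-1: 28 each (1 lost).
    db-r: 125+28 = 153 > 130
    edge-2: 10+28 = 38 ≤ 70
    search-1: 60+28 = 88 ≤ 150
Round 4 — db-r crashes.
  db-r sheds 153 req/s: no online neighbours, lost.
No further crashes.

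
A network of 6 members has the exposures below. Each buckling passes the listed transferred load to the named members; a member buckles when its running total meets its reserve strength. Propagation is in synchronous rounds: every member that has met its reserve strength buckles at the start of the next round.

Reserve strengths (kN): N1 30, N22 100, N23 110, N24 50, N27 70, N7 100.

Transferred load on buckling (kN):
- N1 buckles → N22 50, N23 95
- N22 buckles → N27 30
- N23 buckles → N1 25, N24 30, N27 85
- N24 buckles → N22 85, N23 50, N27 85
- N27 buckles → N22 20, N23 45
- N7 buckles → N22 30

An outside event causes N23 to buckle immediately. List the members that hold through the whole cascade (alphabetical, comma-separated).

Round 1 — N23 buckles (initial).
  N1: +25 → 25 < 30
  N24: +30 → 30 < 50
  N27: +85 → 85 ≥ 70
Round 2 — N27 buckles.
  N22: +20 → 20 < 100
No further bucklings.

N1, N22, N24, N7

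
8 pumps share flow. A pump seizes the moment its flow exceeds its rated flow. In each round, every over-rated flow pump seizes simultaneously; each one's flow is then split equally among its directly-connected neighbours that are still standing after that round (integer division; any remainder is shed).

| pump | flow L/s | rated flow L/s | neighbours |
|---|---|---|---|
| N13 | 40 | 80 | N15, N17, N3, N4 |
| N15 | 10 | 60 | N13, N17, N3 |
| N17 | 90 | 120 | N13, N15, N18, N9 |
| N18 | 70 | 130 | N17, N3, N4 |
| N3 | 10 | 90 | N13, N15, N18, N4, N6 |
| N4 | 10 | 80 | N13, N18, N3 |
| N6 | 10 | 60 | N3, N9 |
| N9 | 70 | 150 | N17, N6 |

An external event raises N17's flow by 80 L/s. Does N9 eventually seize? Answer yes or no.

no

Round 1 — N17 at 170 > 120. N17 seizes.
  N17 sheds 170 L/s to N13, N15, N18, N9: 42 each (2 lost).
    N13: 40+42 = 82 > 80
    N15: 10+42 = 52 ≤ 60
    N18: 70+42 = 112 ≤ 130
    N9: 70+42 = 112 ≤ 150
Round 2 — N13 seizes.
  N13 sheds 82 L/s to N15, N3, N4: 27 each (1 lost).
    N15: 52+27 = 79 > 60
    N3: 10+27 = 37 ≤ 90
    N4: 10+27 = 37 ≤ 80
Round 3 — N15 seizes.
  N15 sheds 79 L/s to N3: 79 each.
    N3: 37+79 = 116 > 90
Round 4 — N3 seizes.
  N3 sheds 116 L/s to N18, N4, N6: 38 each (2 lost).
    N18: 112+38 = 150 > 130
    N4: 37+38 = 75 ≤ 80
    N6: 10+38 = 48 ≤ 60
Round 5 — N18 seizes.
  N18 sheds 150 L/s to N4: 150 each.
    N4: 75+150 = 225 > 80
Round 6 — N4 seizes.
  N4 sheds 225 L/s: no online neighbours, lost.
No further seizures.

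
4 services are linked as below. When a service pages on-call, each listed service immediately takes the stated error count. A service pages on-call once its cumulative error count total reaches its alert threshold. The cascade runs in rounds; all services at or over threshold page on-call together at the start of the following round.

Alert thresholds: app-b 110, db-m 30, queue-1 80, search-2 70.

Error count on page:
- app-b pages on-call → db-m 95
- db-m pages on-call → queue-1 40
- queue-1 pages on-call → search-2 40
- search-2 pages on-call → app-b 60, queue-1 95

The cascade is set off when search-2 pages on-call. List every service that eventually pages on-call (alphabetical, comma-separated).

queue-1, search-2

Round 1 — search-2 pages on-call (initial).
  app-b: +60 → 60 < 110
  queue-1: +95 → 95 ≥ 80
Round 2 — queue-1 pages on-call.
No further pages.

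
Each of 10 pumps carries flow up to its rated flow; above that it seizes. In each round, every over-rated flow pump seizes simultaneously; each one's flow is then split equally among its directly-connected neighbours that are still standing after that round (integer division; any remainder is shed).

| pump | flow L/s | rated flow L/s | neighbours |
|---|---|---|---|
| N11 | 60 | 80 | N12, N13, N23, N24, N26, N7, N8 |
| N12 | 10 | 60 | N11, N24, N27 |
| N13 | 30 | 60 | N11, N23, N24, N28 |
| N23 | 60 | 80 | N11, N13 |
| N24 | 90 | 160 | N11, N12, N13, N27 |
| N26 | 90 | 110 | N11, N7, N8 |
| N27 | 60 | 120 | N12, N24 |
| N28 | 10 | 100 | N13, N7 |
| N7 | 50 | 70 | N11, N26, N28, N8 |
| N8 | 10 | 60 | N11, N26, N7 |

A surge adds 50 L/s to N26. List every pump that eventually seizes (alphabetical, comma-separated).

N11, N12, N13, N23, N24, N26, N27, N28, N7, N8

Round 1 — N26 at 140 > 110. N26 seizes.
  N26 sheds 140 L/s to N11, N7, N8: 46 each (2 lost).
    N11: 60+46 = 106 > 80
    N7: 50+46 = 96 > 70
    N8: 10+46 = 56 ≤ 60
Round 2 — N11, N7 seize.
  N11 sheds 106 L/s to N12, N13, N23, N24, N8: 21 each (1 lost).
    N12: 10+21 = 31 ≤ 60
    N13: 30+21 = 51 ≤ 60
    N23: 60+21 = 81 > 80
    N24: 90+21 = 111 ≤ 160
    N8: 56+21 = 77 > 60
  N7 sheds 96 L/s to N28, N8: 48 each.
    N28: 10+48 = 58 ≤ 100
    N8: 77+48 = 125 > 60
Round 3 — N23, N8 seize.
  N23 sheds 81 L/s to N13: 81 each.
    N13: 51+81 = 132 > 60
  N8 sheds 125 L/s: no online neighbours, lost.
Round 4 — N13 seizes.
  N13 sheds 132 L/s to N24, N28: 66 each.
    N24: 111+66 = 177 > 160
    N28: 58+66 = 124 > 100
Round 5 — N24, N28 seize.
  N24 sheds 177 L/s to N12, N27: 88 each (1 lost).
    N12: 31+88 = 119 > 60
    N27: 60+88 = 148 > 120
  N28 sheds 124 L/s: no online neighbours, lost.
Round 6 — N12, N27 seize.
  N12 sheds 119 L/s: no online neighbours, lost.
  N27 sheds 148 L/s: no online neighbours, lost.
No further seizures.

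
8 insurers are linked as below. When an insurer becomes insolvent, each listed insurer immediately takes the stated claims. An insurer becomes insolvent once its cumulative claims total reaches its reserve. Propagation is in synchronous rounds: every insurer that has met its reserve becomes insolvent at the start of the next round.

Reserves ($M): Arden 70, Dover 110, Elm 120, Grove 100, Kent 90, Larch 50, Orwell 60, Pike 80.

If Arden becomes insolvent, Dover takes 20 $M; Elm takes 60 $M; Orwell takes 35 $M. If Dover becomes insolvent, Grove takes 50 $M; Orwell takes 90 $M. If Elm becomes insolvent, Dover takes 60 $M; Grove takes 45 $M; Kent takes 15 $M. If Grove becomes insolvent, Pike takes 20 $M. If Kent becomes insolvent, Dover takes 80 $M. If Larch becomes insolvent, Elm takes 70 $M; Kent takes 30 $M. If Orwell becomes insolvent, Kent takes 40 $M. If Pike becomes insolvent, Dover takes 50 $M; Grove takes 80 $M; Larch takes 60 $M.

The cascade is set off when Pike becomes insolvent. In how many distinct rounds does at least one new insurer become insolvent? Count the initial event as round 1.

2

Round 1 — Pike becomes insolvent (initial).
  Dover: +50 → 50 < 110
  Grove: +80 → 80 < 100
  Larch: +60 → 60 ≥ 50
Round 2 — Larch becomes insolvent.
  Elm: +70 → 70 < 120
  Kent: +30 → 30 < 90
No further insolvencies.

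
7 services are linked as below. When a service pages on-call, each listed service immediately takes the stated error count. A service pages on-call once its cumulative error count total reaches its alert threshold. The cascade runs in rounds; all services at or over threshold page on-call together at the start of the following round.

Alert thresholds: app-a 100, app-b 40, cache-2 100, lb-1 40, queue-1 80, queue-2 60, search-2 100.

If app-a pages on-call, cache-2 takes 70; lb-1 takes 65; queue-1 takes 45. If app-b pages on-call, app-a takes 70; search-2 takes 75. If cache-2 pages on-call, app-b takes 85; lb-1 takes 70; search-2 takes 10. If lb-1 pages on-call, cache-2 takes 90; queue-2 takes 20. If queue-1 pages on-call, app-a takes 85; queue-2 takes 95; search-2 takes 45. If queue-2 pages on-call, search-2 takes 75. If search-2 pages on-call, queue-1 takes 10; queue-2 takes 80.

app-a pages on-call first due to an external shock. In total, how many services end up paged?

Round 1 — app-a pages on-call (initial).
  cache-2: +70 → 70 < 100
  lb-1: +65 → 65 ≥ 40
  queue-1: +45 → 45 < 80
Round 2 — lb-1 pages on-call.
  cache-2: +90 → 160 ≥ 100
  queue-2: +20 → 20 < 60
Round 3 — cache-2 pages on-call.
  app-b: +85 → 85 ≥ 40
  search-2: +10 → 10 < 100
Round 4 — app-b pages on-call.
  search-2: +75 → 85 < 100
No further pages.

4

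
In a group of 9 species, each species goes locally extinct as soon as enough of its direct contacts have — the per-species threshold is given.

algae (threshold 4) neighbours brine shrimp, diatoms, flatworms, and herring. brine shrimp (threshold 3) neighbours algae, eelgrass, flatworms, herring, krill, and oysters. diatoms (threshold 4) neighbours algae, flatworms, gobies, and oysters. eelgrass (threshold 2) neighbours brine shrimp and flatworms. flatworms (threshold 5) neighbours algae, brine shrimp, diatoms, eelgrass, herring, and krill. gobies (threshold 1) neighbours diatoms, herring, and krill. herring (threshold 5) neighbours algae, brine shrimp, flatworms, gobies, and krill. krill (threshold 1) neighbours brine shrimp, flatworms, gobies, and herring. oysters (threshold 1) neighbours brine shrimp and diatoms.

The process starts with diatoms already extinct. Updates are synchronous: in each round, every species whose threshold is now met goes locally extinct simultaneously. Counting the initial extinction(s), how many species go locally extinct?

Round 1 — diatoms goes locally extinct (initial).
Round 2 — checking thresholds:
  algae: 1 of 4 neighbours < 4, not yet.
  flatworms: 1 of 6 neighbours < 5, not yet.
  gobies: 1 of 3 neighbours ≥ 1, goes locally extinct.
  oysters: 1 of 2 neighbours ≥ 1, goes locally extinct.
Round 3 — checking thresholds:
  algae: 1 of 4 neighbours < 4, not yet.
  brine shrimp: 1 of 6 neighbours < 3, not yet.
  flatworms: 1 of 6 neighbours < 5, not yet.
  herring: 1 of 5 neighbours < 5, not yet.
  krill: 1 of 4 neighbours ≥ 1, goes locally extinct.
Round 4 — no new extinctions; cascade stops.

4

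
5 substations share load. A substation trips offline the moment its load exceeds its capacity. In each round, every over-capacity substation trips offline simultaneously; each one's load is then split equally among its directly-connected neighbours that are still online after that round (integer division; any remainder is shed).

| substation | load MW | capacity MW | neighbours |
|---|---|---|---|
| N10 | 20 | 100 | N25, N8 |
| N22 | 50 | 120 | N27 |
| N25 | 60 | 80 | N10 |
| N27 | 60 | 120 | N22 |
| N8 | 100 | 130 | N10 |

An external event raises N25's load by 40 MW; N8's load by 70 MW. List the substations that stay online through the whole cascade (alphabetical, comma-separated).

Round 1 — N25 at 100 > 80; N8 at 170 > 130. N25, N8 trip offline.
  N25 sheds 100 MW to N10: 100 each.
    N10: 20+100 = 120 > 100
  N8 sheds 170 MW to N10: 170 each.
    N10: 120+170 = 290 > 100
Round 2 — N10 trips offline.
  N10 sheds 290 MW: no online neighbours, lost.
No further trips.

N22, N27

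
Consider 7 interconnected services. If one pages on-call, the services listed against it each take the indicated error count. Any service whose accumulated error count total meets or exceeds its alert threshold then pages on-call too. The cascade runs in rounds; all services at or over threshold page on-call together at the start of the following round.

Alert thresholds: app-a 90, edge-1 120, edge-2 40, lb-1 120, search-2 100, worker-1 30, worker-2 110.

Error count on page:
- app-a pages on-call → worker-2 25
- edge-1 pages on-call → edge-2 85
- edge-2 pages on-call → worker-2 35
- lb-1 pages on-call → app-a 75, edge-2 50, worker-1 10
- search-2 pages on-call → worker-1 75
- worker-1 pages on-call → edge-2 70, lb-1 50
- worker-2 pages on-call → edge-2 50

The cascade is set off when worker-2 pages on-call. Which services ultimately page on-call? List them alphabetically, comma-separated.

Round 1 — worker-2 pages on-call (initial).
  edge-2: +50 → 50 ≥ 40
Round 2 — edge-2 pages on-call.
No further pages.

edge-2, worker-2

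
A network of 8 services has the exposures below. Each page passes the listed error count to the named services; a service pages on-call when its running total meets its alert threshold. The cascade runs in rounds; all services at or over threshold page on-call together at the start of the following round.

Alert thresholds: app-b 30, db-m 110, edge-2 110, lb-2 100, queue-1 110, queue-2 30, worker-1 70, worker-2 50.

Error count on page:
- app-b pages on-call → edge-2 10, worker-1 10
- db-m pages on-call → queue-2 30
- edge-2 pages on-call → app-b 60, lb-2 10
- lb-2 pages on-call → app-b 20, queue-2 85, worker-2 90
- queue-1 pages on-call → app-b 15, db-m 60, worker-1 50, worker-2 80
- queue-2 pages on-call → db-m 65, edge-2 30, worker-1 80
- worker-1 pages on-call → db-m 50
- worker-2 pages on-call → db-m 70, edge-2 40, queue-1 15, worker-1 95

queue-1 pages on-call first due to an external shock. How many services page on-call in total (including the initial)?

Round 1 — queue-1 pages on-call (initial).
  app-b: +15 → 15 < 30
  db-m: +60 → 60 < 110
  worker-1: +50 → 50 < 70
  worker-2: +80 → 80 ≥ 50
Round 2 — worker-2 pages on-call.
  db-m: +70 → 130 ≥ 110
  edge-2: +40 → 40 < 110
  worker-1: +95 → 145 ≥ 70
Round 3 — db-m, worker-1 page on-call.
  queue-2: +30 → 30 ≥ 30
Round 4 — queue-2 pages on-call.
  edge-2: +30 → 70 < 110
No further pages.

5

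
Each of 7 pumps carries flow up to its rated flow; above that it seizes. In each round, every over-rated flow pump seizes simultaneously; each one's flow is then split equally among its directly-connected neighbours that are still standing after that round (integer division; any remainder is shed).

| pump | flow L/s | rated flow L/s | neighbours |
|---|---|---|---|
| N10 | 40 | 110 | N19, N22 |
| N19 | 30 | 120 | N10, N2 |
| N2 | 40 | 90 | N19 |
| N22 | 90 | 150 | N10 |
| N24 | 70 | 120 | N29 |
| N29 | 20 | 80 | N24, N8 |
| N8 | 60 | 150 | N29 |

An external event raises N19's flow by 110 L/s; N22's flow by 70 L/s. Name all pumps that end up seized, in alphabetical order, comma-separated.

N10, N19, N2, N22

Round 1 — N19 at 140 > 120; N22 at 160 > 150. N19, N22 seize.
  N19 sheds 140 L/s to N10, N2: 70 each.
    N10: 40+70 = 110 ≤ 110
    N2: 40+70 = 110 > 90
  N22 sheds 160 L/s to N10: 160 each.
    N10: 110+160 = 270 > 110
Round 2 — N10, N2 seize.
  N10 sheds 270 L/s: no online neighbours, lost.
  N2 sheds 110 L/s: no online neighbours, lost.
No further seizures.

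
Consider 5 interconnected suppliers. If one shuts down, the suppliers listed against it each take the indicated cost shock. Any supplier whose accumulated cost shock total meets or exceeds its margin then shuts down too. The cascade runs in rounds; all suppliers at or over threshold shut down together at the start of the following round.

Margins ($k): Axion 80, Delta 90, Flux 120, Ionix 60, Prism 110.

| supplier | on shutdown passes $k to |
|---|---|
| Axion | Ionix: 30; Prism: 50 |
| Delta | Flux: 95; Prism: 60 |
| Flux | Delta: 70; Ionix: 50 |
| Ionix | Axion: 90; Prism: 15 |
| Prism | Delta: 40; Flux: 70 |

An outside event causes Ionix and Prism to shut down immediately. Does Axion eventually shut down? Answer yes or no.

yes

Round 1 — Ionix, Prism shut down (initial).
  Axion: +90 → 90 ≥ 80
  Delta: +40 → 40 < 90
  Flux: +70 → 70 < 120
Round 2 — Axion shuts down.
No further shutdowns.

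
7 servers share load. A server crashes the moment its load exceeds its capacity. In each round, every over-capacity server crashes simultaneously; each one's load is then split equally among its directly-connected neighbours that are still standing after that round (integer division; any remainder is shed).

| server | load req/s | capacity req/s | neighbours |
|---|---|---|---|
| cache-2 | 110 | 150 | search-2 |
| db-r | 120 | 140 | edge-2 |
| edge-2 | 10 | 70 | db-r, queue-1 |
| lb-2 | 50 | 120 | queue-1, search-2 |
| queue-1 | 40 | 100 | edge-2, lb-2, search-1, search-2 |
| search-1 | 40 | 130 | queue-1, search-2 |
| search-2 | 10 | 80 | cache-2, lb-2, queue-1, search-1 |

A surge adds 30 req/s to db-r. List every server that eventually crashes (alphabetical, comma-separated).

Round 1 — db-r at 150 > 140. db-r crashes.
  db-r sheds 150 req/s to edge-2: 150 each.
    edge-2: 10+150 = 160 > 70
Round 2 — edge-2 crashes.
  edge-2 sheds 160 req/s to queue-1: 160 each.
    queue-1: 40+160 = 200 > 100
Round 3 — queue-1 crashes.
  queue-1 sheds 200 req/s to lb-2, search-1, search-2: 66 each (2 lost).
    lb-2: 50+66 = 116 ≤ 120
    search-1: 40+66 = 106 ≤ 130
    search-2: 10+66 = 76 ≤ 80
No further crashes.

db-r, edge-2, queue-1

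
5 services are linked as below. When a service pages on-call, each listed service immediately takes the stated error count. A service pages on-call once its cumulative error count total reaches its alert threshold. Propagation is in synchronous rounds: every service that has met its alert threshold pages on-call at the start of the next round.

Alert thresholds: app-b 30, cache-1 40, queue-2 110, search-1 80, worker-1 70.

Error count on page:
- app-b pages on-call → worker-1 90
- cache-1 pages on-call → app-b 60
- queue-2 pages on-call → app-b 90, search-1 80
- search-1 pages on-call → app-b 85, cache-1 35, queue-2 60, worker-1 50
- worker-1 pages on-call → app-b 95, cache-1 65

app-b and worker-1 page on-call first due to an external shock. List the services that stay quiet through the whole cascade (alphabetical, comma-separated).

queue-2, search-1

Round 1 — app-b, worker-1 page on-call (initial).
  cache-1: +65 → 65 ≥ 40
Round 2 — cache-1 pages on-call.
No further pages.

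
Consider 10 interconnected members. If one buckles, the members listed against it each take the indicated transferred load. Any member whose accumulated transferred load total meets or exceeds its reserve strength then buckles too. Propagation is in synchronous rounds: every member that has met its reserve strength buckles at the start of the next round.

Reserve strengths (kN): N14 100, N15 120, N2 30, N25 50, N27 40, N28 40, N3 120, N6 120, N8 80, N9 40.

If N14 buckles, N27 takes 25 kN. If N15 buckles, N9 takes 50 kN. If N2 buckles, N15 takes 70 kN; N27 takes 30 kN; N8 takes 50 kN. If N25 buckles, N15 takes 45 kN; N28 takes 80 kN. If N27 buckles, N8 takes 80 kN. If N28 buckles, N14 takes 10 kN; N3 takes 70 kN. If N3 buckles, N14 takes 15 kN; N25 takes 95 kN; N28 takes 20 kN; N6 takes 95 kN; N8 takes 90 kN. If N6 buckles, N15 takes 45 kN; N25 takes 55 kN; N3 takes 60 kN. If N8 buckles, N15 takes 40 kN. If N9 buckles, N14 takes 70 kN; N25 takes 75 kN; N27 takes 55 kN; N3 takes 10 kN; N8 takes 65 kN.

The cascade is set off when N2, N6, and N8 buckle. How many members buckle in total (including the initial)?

Round 1 — N2, N6, N8 buckle (initial).
  N15: +70+45+40 → 155 ≥ 120
  N25: +55 → 55 ≥ 50
  N27: +30 → 30 < 40
  N3: +60 → 60 < 120
Round 2 — N15, N25 buckle.
  N28: +80 → 80 ≥ 40
  N9: +50 → 50 ≥ 40
Round 3 — N28, N9 buckle.
  N14: +10+70 → 80 < 100
  N27: +55 → 85 ≥ 40
  N3: +70+10 → 140 ≥ 120
Round 4 — N27, N3 buckle.
  N14: +15 → 95 < 100
No further bucklings.

9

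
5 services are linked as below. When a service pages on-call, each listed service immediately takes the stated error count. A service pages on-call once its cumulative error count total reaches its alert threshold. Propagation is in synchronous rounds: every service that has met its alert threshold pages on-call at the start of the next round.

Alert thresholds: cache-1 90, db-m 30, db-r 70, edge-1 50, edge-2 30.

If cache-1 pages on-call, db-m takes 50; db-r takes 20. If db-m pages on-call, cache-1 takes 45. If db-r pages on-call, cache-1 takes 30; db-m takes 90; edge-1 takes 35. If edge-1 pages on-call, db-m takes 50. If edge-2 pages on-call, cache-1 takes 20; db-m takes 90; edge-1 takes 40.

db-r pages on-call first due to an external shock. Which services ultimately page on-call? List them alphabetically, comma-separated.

Round 1 — db-r pages on-call (initial).
  cache-1: +30 → 30 < 90
  db-m: +90 → 90 ≥ 30
  edge-1: +35 → 35 < 50
Round 2 — db-m pages on-call.
  cache-1: +45 → 75 < 90
No further pages.

db-m, db-r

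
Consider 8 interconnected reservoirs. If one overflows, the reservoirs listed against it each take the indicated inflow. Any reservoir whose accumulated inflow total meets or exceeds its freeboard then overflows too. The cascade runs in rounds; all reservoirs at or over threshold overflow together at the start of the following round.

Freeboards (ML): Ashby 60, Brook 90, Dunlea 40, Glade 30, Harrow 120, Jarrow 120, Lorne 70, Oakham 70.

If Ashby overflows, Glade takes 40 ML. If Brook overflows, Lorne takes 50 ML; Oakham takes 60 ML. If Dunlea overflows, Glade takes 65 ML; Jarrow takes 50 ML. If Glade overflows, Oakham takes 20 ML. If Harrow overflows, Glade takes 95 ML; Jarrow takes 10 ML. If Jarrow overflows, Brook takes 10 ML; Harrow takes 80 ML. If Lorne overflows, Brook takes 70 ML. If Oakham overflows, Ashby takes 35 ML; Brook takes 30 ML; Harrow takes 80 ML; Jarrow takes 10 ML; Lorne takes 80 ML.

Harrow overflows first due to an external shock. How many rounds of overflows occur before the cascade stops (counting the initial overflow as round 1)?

2

Round 1 — Harrow overflows (initial).
  Glade: +95 → 95 ≥ 30
  Jarrow: +10 → 10 < 120
Round 2 — Glade overflows.
  Oakham: +20 → 20 < 70
No further overflows.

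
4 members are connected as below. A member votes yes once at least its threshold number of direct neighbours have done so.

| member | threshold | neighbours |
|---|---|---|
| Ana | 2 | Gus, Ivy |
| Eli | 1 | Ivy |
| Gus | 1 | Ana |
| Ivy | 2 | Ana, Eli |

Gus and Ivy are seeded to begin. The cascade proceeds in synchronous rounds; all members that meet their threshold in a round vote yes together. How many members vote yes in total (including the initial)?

Round 1 — Gus, Ivy vote yes (initial).
Round 2 — checking thresholds:
  Ana: 2 of 2 neighbours ≥ 2, votes yes.
  Eli: 1 of 1 neighbours ≥ 1, votes yes.
Round 3 — no new yes votes; cascade stops.

4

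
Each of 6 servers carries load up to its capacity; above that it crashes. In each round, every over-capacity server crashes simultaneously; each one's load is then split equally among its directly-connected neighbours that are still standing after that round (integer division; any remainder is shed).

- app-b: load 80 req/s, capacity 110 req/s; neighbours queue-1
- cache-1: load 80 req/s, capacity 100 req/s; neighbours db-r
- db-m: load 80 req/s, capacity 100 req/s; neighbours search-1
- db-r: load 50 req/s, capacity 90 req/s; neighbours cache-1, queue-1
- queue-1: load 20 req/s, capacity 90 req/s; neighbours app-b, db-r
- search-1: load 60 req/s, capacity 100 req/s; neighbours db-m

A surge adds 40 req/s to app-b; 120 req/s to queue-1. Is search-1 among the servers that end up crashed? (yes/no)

no

Round 1 — app-b at 120 > 110; queue-1 at 140 > 90. app-b, queue-1 crash.
  app-b sheds 120 req/s: no online neighbours, lost.
  queue-1 sheds 140 req/s to db-r: 140 each.
    db-r: 50+140 = 190 > 90
Round 2 — db-r crashes.
  db-r sheds 190 req/s to cache-1: 190 each.
    cache-1: 80+190 = 270 > 100
Round 3 — cache-1 crashes.
  cache-1 sheds 270 req/s: no online neighbours, lost.
No further crashes.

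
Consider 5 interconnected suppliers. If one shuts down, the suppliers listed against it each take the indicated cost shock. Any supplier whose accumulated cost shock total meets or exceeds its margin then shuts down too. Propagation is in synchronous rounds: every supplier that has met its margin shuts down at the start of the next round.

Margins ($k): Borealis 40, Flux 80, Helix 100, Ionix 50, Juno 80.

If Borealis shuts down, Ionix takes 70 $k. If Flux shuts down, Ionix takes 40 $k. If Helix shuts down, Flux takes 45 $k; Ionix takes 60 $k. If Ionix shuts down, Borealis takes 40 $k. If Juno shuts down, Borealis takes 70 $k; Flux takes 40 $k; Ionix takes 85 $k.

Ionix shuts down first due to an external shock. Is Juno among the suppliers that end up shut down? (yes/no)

no

Round 1 — Ionix shuts down (initial).
  Borealis: +40 → 40 ≥ 40
Round 2 — Borealis shuts down.
No further shutdowns.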